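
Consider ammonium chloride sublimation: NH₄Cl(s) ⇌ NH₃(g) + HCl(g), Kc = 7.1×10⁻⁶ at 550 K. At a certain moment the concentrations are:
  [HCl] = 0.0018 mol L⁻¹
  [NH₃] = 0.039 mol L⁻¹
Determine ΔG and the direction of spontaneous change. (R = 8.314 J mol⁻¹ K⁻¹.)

(NH₄Cl is a pure solid — omitted from Qc.)
Qc = [NH₃]·[HCl] = (0.039)·(0.0018) = 7.02×10⁻⁵
ΔG = RT ln(Qc/Kc) = (8.314 J mol⁻¹ K⁻¹)(550 K) × ln(7.02×10⁻⁵/7.1×10⁻⁶)
   = (4.573 kJ/mol)(2.291) = 10.5 kJ/mol
ΔG > 0, so the forward reaction is non-spontaneous (proceeds in reverse).

ΔG = 10.5 kJ/mol; the forward reaction is non-spontaneous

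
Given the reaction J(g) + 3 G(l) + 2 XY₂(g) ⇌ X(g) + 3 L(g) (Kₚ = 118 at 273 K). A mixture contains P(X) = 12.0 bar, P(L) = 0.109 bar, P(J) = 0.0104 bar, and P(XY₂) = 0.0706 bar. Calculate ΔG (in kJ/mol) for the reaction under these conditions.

ΔG = 2.12 kJ/mol

(G is a pure liquid — omitted from Qₚ.)
Qₚ = P(X)·P(L)³ / (P(J)·P(XY₂)²) = (12.0)·(0.109)³ / ((0.0104)·(0.0706)²) = 300
ΔG = RT ln(Qₚ/Kₚ) = (8.314 J mol⁻¹ K⁻¹)(273 K) × ln(300/118)
   = (2.270 kJ/mol)(0.9331) = 2.12 kJ/mol
ΔG > 0, so the forward reaction is non-spontaneous (proceeds in reverse).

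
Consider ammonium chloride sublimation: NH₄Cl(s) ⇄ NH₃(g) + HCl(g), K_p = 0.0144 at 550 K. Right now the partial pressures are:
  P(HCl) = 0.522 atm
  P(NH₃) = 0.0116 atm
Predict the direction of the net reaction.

to the right

(NH₄Cl is a pure solid — omitted from Q_p.)
Q_p = P(NH₃)·P(HCl) = (0.0116)·(0.522) = 0.00606
Q_p = 0.00606 < K_p = 0.0144, so the forward reaction proceeds.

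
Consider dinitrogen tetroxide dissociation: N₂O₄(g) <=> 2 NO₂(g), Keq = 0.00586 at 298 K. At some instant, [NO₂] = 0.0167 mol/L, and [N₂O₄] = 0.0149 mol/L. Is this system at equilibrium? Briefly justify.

no; Q > K, reaction proceeds in reverse

Q = [NO₂]² / [N₂O₄] = (0.0167)² / (0.0149) = 0.0187
Q = 0.0187 > Keq = 0.00586: net reverse reaction.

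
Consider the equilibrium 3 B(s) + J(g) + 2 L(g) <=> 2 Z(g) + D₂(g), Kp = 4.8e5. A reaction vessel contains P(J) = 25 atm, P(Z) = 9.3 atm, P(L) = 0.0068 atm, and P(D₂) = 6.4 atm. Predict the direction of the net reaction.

no net change (already at equilibrium)

(B is a pure solid — omitted from Qp.)
Qp = P(Z)²·P(D₂) / (P(J)·P(L)²) = (9.3)²·(6.4) / ((25)·(0.0068)²) = 4.8e5
Qp = 4.8e5 = Kp, so the system is already at equilibrium.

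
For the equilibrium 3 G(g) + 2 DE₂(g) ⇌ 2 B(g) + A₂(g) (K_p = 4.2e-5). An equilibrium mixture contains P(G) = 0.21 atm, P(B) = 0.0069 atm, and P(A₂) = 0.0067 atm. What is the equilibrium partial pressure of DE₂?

P(DE₂) = 0.91 atm

At equilibrium, K_p = P(B)²·P(A₂) / (P(G)³·P(DE₂)²) = 4.2e-5.
(0.0069)²·(0.0067) / ((0.21)³·(P(DE₂))²) = 4.2e-5
P(DE₂)² = 0.820 ⇒ P(DE₂) = 0.91 atm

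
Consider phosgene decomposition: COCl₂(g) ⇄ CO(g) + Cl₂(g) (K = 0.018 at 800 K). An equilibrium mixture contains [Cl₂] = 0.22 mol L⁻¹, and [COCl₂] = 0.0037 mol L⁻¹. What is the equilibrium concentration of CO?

[CO] = 3.0e-4 mol L⁻¹

At equilibrium, K = [CO]·[Cl₂] / [COCl₂] = 0.018.
([CO])·(0.22) / (0.0037) = 0.018
[CO] = 3.03e-4 = 3.0e-4 mol L⁻¹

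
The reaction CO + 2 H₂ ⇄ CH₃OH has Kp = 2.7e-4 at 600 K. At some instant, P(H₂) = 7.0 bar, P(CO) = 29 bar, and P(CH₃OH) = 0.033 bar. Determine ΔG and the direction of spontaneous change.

ΔG = -12.2 kJ/mol; the forward reaction is spontaneous

Qp = P(CH₃OH) / (P(CO)·P(H₂)²) = (0.033) / ((29)·(7.0)²) = 2.32e-5
ΔG = RT ln(Qp/Kp) = (8.314 J mol⁻¹ K⁻¹)(600 K) × ln(2.32e-5/2.7e-4)
   = (4.988 kJ/mol)(-2.454) = -12.2 kJ/mol
ΔG < 0, so the forward reaction is spontaneous (proceeds forward).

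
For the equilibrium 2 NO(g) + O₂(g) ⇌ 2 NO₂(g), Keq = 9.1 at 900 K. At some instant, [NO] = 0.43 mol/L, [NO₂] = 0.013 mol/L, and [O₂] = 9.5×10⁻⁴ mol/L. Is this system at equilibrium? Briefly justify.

Q = [NO₂]² / ([NO]²·[O₂]) = (0.013)² / ((0.43)²·(9.5×10⁻⁴)) = 0.96
Q = 0.96 < Keq = 9.1: net forward reaction.

no; Q < K, reaction proceeds forward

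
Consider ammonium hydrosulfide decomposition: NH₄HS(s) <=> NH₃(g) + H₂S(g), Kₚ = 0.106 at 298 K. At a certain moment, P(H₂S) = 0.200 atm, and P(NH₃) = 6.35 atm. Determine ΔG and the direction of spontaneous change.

ΔG = 6.15 kJ/mol; the forward reaction is non-spontaneous

(NH₄HS is a pure solid — omitted from Qₚ.)
Qₚ = P(NH₃)·P(H₂S) = (6.35)·(0.200) = 1.27
ΔG = RT ln(Qₚ/Kₚ) = (8.314 J mol⁻¹ K⁻¹)(298 K) × ln(1.27/0.106)
   = (2.478 kJ/mol)(2.483) = 6.15 kJ/mol
ΔG > 0, so the forward reaction is non-spontaneous (proceeds in reverse).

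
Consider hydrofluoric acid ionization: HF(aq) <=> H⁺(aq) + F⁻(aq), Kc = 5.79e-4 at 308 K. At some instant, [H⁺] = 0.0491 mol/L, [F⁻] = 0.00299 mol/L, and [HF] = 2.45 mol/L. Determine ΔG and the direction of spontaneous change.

ΔG = -5.81 kJ/mol; the forward reaction is spontaneous

Qc = [H⁺]·[F⁻] / [HF] = (0.0491)·(0.00299) / (2.45) = 5.99e-5
ΔG = RT ln(Qc/Kc) = (8.314 J mol⁻¹ K⁻¹)(308 K) × ln(5.99e-5/5.79e-4)
   = (2.561 kJ/mol)(-2.269) = -5.81 kJ/mol
ΔG < 0, so the forward reaction is spontaneous (proceeds forward).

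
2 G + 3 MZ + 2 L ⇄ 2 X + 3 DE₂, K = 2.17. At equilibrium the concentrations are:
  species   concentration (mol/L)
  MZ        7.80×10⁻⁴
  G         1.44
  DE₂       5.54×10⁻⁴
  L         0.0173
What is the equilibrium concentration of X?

[X] = 0.0613 mol/L

At equilibrium, K = [X]²·[DE₂]³ / ([G]²·[MZ]³·[L]²) = 2.17.
([X])²·(5.54×10⁻⁴)³ / ((1.44)²·(7.80×10⁻⁴)³·(0.0173)²) = 2.17
[X]² = 0.00376 ⇒ [X] = 0.0613 mol/L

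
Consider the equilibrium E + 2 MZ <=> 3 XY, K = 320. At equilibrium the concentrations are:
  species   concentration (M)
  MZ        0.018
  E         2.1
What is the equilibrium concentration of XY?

[XY] = 0.60 M

At equilibrium, K = [XY]³ / ([E]·[MZ]²) = 320.
([XY])³ / ((2.1)·(0.018)²) = 320
[XY]³ = 0.218 ⇒ [XY] = 0.60 M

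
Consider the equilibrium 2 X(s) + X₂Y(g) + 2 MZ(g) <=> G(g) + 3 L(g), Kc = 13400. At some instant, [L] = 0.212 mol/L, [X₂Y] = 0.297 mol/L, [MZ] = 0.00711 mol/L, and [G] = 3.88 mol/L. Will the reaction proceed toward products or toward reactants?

(X is a pure solid — omitted from Qc.)
Qc = [G]·[L]³ / ([X₂Y]·[MZ]²) = (3.88)·(0.212)³ / ((0.297)·(0.00711)²) = 2460
Qc = 2460 < Kc = 13400, so the forward reaction proceeds.

forward (toward products)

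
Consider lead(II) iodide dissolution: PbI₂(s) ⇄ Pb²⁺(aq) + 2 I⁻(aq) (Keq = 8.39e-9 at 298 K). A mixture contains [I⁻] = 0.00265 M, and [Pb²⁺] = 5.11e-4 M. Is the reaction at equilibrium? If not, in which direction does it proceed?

toward products

(PbI₂ is a pure solid — omitted from Q.)
Q = [Pb²⁺]·[I⁻]² = (5.11e-4)·(0.00265)² = 3.59e-9
Q = 3.59e-9 < Keq = 8.39e-9, so the forward reaction proceeds.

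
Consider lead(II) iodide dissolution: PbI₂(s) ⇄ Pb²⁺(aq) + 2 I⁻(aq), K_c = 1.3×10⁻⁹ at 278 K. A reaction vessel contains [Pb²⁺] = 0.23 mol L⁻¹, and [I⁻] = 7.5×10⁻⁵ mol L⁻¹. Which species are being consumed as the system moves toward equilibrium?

(PbI₂ is a pure solid — omitted from Q_c.)
Q_c = [Pb²⁺]·[I⁻]² = (0.23)·(7.5×10⁻⁵)² = 1.3×10⁻⁹
Q_c = 1.3×10⁻⁹ = K_c; the system is at equilibrium.

none (at equilibrium)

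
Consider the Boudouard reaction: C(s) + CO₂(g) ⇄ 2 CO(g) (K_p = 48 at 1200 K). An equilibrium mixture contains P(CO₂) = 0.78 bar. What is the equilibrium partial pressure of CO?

P(CO) = 6.1 bar

(C is a pure solid — omitted from K_p.)
At equilibrium, K_p = P(CO)² / P(CO₂) = 48.
(P(CO))² / (0.78) = 48
P(CO)² = 37.4 ⇒ P(CO) = 6.1 bar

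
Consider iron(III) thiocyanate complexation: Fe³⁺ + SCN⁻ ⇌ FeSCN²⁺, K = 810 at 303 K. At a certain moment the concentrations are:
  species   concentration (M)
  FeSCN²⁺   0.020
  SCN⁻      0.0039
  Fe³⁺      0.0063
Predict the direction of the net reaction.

at equilibrium

Q = [FeSCN²⁺] / ([Fe³⁺]·[SCN⁻]) = (0.020) / ((0.0063)·(0.0039)) = 810
Q = 810 = K, so the system is already at equilibrium.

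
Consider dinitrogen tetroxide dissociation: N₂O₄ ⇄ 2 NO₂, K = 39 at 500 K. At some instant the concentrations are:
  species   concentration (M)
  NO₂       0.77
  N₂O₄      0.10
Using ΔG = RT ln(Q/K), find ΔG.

ΔG = -7.83 kJ/mol

Q = [NO₂]² / [N₂O₄] = (0.77)² / (0.10) = 5.93
ΔG = RT ln(Q/K) = (8.314 J mol⁻¹ K⁻¹)(500 K) × ln(5.93/39)
   = (4.157 kJ/mol)(-1.884) = -7.83 kJ/mol
ΔG < 0, so the forward reaction is spontaneous (proceeds forward).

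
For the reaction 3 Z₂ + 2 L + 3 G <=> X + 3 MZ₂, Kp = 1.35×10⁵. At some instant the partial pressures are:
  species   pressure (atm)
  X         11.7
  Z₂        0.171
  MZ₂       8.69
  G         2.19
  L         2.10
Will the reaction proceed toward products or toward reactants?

to the right

Qp = P(X)·P(MZ₂)³ / (P(Z₂)³·P(L)²·P(G)³) = (11.7)·(8.69)³ / ((0.171)³·(2.10)²·(2.19)³) = 33200
Qp = 33200 < Kp = 1.35×10⁵, so the forward reaction proceeds.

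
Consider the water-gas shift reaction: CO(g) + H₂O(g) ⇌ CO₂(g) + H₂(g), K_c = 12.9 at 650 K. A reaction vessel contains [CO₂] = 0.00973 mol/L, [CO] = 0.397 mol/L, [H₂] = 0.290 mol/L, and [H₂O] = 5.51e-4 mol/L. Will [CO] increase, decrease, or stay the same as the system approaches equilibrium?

stay the same

Q_c = [CO₂]·[H₂] / ([CO]·[H₂O]) = (0.00973)·(0.290) / ((0.397)·(5.51e-4)) = 12.9
Q_c = 12.9 = K_c; the system is at equilibrium.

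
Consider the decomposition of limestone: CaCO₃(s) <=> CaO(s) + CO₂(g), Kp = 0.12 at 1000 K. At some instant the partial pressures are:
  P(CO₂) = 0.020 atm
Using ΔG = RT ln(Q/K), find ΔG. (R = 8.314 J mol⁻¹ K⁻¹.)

(CaCO₃, CaO are pure solids — omitted from Qp.)
Qp = P(CO₂) = 0.0200
ΔG = RT ln(Qp/Kp) = (8.314 J mol⁻¹ K⁻¹)(1000 K) × ln(0.0200/0.12)
   = (8.314 kJ/mol)(-1.792) = -14.9 kJ/mol
ΔG < 0, so the forward reaction is spontaneous (proceeds forward).

ΔG = -14.9 kJ/mol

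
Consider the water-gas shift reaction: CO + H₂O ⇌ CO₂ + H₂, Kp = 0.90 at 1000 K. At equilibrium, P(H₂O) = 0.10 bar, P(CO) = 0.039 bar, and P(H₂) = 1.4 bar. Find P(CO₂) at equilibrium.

P(CO₂) = 0.0025 bar

At equilibrium, Kp = P(CO₂)·P(H₂) / (P(CO)·P(H₂O)) = 0.90.
(P(CO₂))·(1.4) / ((0.039)·(0.10)) = 0.90
P(CO₂) = 0.00251 = 0.0025 bar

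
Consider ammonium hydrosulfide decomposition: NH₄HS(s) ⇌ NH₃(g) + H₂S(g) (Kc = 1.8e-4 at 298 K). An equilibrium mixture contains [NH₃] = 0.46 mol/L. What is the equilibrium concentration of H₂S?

(NH₄HS is a pure solid — omitted from Kc.)
At equilibrium, Kc = [NH₃]·[H₂S] = 1.8e-4.
(0.46)·([H₂S]) = 1.8e-4
[H₂S] = 3.91e-4 = 3.9e-4 mol/L

[H₂S] = 3.9e-4 mol/L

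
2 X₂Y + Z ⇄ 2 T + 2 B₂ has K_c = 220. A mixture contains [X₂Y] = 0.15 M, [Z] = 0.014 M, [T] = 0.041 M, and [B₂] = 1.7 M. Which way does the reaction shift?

forward (toward products)

Q_c = [T]²·[B₂]² / ([X₂Y]²·[Z]) = (0.041)²·(1.7)² / ((0.15)²·(0.014)) = 15
Q_c = 15 < K_c = 220, so the forward reaction proceeds.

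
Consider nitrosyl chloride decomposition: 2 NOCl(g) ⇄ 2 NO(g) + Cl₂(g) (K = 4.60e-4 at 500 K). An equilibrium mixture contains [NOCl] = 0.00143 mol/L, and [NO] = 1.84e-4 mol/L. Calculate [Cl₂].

At equilibrium, K = [NO]²·[Cl₂] / [NOCl]² = 4.60e-4.
(1.84e-4)²·([Cl₂]) / (0.00143)² = 4.60e-4
[Cl₂] = 0.0278 mol/L

[Cl₂] = 0.0278 mol/L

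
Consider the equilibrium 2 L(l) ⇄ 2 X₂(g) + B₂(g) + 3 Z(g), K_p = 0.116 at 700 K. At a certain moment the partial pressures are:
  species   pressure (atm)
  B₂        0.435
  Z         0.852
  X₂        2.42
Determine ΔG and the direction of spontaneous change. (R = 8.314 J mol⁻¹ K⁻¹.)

ΔG = 15.2 kJ/mol; the forward reaction is non-spontaneous

(L is a pure liquid — omitted from Q_p.)
Q_p = P(X₂)²·P(B₂)·P(Z)³ = (2.42)²·(0.435)·(0.852)³ = 1.58
ΔG = RT ln(Q_p/K_p) = (8.314 J mol⁻¹ K⁻¹)(700 K) × ln(1.58/0.116)
   = (5.820 kJ/mol)(2.612) = 15.2 kJ/mol
ΔG > 0, so the forward reaction is non-spontaneous (proceeds in reverse).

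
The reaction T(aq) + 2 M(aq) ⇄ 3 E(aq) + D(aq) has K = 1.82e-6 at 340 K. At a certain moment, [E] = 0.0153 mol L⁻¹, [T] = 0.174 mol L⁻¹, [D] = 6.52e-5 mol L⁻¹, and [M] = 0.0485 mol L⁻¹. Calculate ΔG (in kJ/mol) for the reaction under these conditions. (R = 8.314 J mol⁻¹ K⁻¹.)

ΔG = -3.28 kJ/mol

Q = [E]³·[D] / ([T]·[M]²) = (0.0153)³·(6.52e-5) / ((0.174)·(0.0485)²) = 5.71e-7
ΔG = RT ln(Q/K) = (8.314 J mol⁻¹ K⁻¹)(340 K) × ln(5.71e-7/1.82e-6)
   = (2.827 kJ/mol)(-1.159) = -3.28 kJ/mol
ΔG < 0, so the forward reaction is spontaneous (proceeds forward).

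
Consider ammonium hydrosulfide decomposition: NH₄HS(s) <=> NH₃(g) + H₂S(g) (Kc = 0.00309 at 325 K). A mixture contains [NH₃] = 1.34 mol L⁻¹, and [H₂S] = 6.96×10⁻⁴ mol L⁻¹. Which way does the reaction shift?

to the right

(NH₄HS is a pure solid — omitted from Qc.)
Qc = [NH₃]·[H₂S] = (1.34)·(6.96×10⁻⁴) = 9.33×10⁻⁴
Qc = 9.33×10⁻⁴ < Kc = 0.00309, so the forward reaction proceeds.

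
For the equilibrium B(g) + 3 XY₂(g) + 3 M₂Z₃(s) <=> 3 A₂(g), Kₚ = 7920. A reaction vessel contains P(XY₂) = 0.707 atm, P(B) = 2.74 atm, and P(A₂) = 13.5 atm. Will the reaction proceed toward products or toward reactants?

to the right

(M₂Z₃ is a pure solid — omitted from Qₚ.)
Qₚ = P(A₂)³ / (P(B)·P(XY₂)³) = (13.5)³ / ((2.74)·(0.707)³) = 2540
Qₚ = 2540 < Kₚ = 7920, so the forward reaction proceeds.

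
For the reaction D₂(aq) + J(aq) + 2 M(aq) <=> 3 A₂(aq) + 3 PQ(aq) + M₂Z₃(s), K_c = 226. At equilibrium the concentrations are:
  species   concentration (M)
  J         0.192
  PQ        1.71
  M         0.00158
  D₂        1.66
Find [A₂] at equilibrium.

(M₂Z₃ is a pure solid — omitted from K_c.)
At equilibrium, K_c = [A₂]³·[PQ]³ / ([D₂]·[J]·[M]²) = 226.
([A₂])³·(1.71)³ / ((1.66)·(0.192)·(0.00158)²) = 226
[A₂]³ = 3.60e-5 ⇒ [A₂] = 0.0330 M

[A₂] = 0.0330 M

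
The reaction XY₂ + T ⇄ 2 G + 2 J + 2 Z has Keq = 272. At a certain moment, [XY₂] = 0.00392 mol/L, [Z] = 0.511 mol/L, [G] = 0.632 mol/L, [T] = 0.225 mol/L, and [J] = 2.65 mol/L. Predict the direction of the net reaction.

in the reverse direction

Q = [G]²·[J]²·[Z]² / ([XY₂]·[T]) = (0.632)²·(2.65)²·(0.511)² / ((0.00392)·(0.225)) = 830
Q = 830 > Keq = 272, so the reverse reaction proceeds.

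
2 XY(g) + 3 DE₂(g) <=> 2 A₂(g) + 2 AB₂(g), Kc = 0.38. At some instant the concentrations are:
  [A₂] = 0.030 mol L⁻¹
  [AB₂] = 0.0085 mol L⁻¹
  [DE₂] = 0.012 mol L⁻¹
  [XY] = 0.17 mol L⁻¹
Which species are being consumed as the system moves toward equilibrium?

A₂, AB₂ (products)

Qc = [A₂]²·[AB₂]² / ([XY]²·[DE₂]³) = (0.030)²·(0.0085)² / ((0.17)²·(0.012)³) = 1.3
Qc = 1.3 > Kc = 0.38: net reverse reaction.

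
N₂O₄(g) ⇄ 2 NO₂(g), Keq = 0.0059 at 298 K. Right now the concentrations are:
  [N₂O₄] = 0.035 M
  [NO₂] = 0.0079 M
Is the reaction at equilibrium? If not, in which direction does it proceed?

to the right

Q = [NO₂]² / [N₂O₄] = (0.0079)² / (0.035) = 0.0018
Q = 0.0018 < Keq = 0.0059, so the forward reaction proceeds.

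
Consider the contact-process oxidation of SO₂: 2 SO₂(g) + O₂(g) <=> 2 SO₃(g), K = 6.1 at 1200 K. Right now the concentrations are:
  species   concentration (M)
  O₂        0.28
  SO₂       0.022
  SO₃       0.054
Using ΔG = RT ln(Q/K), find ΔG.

ΔG = 12.6 kJ/mol

Q = [SO₃]² / ([SO₂]²·[O₂]) = (0.054)² / ((0.022)²·(0.28)) = 21.5
ΔG = RT ln(Q/K) = (8.314 J mol⁻¹ K⁻¹)(1200 K) × ln(21.5/6.1)
   = (9.977 kJ/mol)(1.260) = 12.6 kJ/mol
ΔG > 0, so the forward reaction is non-spontaneous (proceeds in reverse).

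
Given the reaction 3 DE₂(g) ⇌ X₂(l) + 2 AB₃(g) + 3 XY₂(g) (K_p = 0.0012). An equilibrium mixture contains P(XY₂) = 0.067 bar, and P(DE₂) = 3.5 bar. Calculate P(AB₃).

(X₂ is a pure liquid — omitted from K_p.)
At equilibrium, K_p = P(AB₃)²·P(XY₂)³ / P(DE₂)³ = 0.0012.
(P(AB₃))²·(0.067)³ / (3.5)³ = 0.0012
P(AB₃)² = 171 ⇒ P(AB₃) = 13 bar

P(AB₃) = 13 bar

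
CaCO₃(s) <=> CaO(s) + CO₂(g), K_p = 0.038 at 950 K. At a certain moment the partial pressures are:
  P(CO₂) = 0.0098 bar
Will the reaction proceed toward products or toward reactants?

(CaCO₃, CaO are pure solids — omitted from Q_p.)
Q_p = P(CO₂) = 0.0098
Q_p = 0.0098 < K_p = 0.038, so the forward reaction proceeds.

to the right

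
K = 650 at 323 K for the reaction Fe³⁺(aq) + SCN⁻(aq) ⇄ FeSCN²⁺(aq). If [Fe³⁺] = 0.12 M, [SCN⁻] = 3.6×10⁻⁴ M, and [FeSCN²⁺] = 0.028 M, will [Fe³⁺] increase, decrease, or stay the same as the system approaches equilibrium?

Q = [FeSCN²⁺] / ([Fe³⁺]·[SCN⁻]) = (0.028) / ((0.12)·(3.6×10⁻⁴)) = 650
Q = 650 = K; the system is at equilibrium.

stay the same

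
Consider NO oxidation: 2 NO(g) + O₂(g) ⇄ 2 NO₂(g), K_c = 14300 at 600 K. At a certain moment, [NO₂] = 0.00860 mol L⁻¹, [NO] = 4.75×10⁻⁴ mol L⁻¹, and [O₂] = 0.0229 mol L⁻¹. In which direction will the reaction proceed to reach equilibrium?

at equilibrium

Q_c = [NO₂]² / ([NO]²·[O₂]) = (0.00860)² / ((4.75×10⁻⁴)²·(0.0229)) = 14300
Q_c = 14300 = K_c, so the system is already at equilibrium.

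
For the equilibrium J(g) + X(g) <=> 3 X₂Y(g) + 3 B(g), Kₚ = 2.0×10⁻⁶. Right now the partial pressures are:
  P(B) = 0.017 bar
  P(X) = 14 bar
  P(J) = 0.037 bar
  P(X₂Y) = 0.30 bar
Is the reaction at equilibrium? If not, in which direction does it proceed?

Qₚ = P(X₂Y)³·P(B)³ / (P(J)·P(X)) = (0.30)³·(0.017)³ / ((0.037)·(14)) = 2.6×10⁻⁷
Qₚ = 2.6×10⁻⁷ < Kₚ = 2.0×10⁻⁶, so the forward reaction proceeds.

to the right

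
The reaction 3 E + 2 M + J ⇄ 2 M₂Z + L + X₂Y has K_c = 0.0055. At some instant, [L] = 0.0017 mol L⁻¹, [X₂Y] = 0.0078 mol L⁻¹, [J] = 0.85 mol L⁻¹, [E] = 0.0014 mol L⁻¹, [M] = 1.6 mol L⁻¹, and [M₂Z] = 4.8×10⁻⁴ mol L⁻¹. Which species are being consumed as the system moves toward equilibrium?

E, M, J (reactants)

Q_c = [M₂Z]²·[L]·[X₂Y] / ([E]³·[M]²·[J]) = (4.8×10⁻⁴)²·(0.0017)·(0.0078) / ((0.0014)³·(1.6)²·(0.85)) = 5.1×10⁻⁴
Q_c = 5.1×10⁻⁴ < K_c = 0.0055: net forward reaction.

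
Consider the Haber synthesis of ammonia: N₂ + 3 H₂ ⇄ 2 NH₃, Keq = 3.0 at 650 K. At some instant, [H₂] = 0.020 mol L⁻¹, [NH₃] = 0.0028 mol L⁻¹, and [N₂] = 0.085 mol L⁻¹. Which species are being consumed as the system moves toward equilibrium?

NH₃ (products)

Q = [NH₃]² / ([N₂]·[H₂]³) = (0.0028)² / ((0.085)·(0.020)³) = 12
Q = 12 > Keq = 3.0: net reverse reaction.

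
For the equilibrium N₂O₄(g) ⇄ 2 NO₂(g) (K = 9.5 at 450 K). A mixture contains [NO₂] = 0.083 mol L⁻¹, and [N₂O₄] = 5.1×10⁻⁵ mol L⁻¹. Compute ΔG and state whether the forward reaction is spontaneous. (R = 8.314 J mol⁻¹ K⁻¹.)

ΔG = 9.93 kJ/mol; the forward reaction is non-spontaneous

Q = [NO₂]² / [N₂O₄] = (0.083)² / (5.1×10⁻⁵) = 135
ΔG = RT ln(Q/K) = (8.314 J mol⁻¹ K⁻¹)(450 K) × ln(135/9.5)
   = (3.741 kJ/mol)(2.654) = 9.93 kJ/mol
ΔG > 0, so the forward reaction is non-spontaneous (proceeds in reverse).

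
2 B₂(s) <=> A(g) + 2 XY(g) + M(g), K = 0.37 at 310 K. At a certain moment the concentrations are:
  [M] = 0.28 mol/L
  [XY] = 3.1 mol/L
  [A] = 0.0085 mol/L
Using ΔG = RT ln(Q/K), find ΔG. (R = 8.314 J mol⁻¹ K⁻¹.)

ΔG = -7.17 kJ/mol

(B₂ is a pure solid — omitted from Q.)
Q = [A]·[XY]²·[M] = (0.0085)·(3.1)²·(0.28) = 0.0229
ΔG = RT ln(Q/K) = (8.314 J mol⁻¹ K⁻¹)(310 K) × ln(0.0229/0.37)
   = (2.577 kJ/mol)(-2.782) = -7.17 kJ/mol
ΔG < 0, so the forward reaction is spontaneous (proceeds forward).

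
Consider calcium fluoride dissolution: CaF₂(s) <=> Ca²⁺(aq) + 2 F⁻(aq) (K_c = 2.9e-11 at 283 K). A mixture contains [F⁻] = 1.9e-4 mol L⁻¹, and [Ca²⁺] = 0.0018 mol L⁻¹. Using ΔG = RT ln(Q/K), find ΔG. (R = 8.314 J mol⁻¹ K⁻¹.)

(CaF₂ is a pure solid — omitted from Q_c.)
Q_c = [Ca²⁺]·[F⁻]² = (0.0018)·(1.9e-4)² = 6.50e-11
ΔG = RT ln(Q_c/K_c) = (8.314 J mol⁻¹ K⁻¹)(283 K) × ln(6.50e-11/2.9e-11)
   = (2.353 kJ/mol)(0.8071) = 1.90 kJ/mol
ΔG > 0, so the forward reaction is non-spontaneous (proceeds in reverse).

ΔG = 1.90 kJ/mol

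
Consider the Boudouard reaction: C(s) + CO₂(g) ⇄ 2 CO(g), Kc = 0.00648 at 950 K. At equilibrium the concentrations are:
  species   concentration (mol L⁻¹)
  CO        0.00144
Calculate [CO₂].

[CO₂] = 3.20×10⁻⁴ mol L⁻¹

(C is a pure solid — omitted from Kc.)
At equilibrium, Kc = [CO]² / [CO₂] = 0.00648.
(0.00144)² / ([CO₂]) = 0.00648
[CO₂] = 3.20×10⁻⁴ mol L⁻¹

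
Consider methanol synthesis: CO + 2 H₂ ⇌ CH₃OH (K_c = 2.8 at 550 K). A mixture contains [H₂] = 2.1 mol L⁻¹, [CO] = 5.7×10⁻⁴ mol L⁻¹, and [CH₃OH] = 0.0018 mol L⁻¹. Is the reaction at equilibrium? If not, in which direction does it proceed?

to the right

Q_c = [CH₃OH] / ([CO]·[H₂]²) = (0.0018) / ((5.7×10⁻⁴)·(2.1)²) = 0.72
Q_c = 0.72 < K_c = 2.8, so the forward reaction proceeds.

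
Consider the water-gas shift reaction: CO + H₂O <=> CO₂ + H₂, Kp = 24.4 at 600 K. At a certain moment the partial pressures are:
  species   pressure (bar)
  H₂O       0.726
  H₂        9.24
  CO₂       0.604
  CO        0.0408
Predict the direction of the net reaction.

to the left

Qp = P(CO₂)·P(H₂) / (P(CO)·P(H₂O)) = (0.604)·(9.24) / ((0.0408)·(0.726)) = 188
Qp = 188 > Kp = 24.4, so the reverse reaction proceeds.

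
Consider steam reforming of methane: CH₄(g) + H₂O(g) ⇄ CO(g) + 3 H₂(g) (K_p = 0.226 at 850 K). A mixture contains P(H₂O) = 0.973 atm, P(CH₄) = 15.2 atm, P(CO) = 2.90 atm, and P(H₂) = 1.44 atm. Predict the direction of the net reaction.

Q_p = P(CO)·P(H₂)³ / (P(CH₄)·P(H₂O)) = (2.90)·(1.44)³ / ((15.2)·(0.973)) = 0.586
Q_p = 0.586 > K_p = 0.226, so the reverse reaction proceeds.

reverse (toward reactants)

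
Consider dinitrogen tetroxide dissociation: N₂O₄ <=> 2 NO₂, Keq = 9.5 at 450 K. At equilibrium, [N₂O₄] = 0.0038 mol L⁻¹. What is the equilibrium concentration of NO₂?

At equilibrium, Keq = [NO₂]² / [N₂O₄] = 9.5.
([NO₂])² / (0.0038) = 9.5
[NO₂]² = 0.0361 ⇒ [NO₂] = 0.19 mol L⁻¹

[NO₂] = 0.19 mol L⁻¹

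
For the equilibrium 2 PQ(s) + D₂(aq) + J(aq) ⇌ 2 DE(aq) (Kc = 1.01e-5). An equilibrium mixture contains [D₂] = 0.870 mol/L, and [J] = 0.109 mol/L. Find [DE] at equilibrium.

[DE] = 9.79e-4 mol/L

(PQ is a pure solid — omitted from Kc.)
At equilibrium, Kc = [DE]² / ([D₂]·[J]) = 1.01e-5.
([DE])² / ((0.870)·(0.109)) = 1.01e-5
[DE]² = 9.58e-7 ⇒ [DE] = 9.79e-4 mol/L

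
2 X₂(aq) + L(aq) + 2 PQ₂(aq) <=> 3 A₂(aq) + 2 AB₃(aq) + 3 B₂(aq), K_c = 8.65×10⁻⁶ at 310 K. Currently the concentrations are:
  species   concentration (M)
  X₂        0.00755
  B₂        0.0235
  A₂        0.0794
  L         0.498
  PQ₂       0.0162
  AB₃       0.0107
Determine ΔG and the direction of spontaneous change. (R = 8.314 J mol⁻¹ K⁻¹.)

Q_c = [A₂]³·[AB₃]²·[B₂]³ / ([X₂]²·[L]·[PQ₂]²) = (0.0794)³·(0.0107)²·(0.0235)³ / ((0.00755)²·(0.498)·(0.0162)²) = 9.98×10⁻⁵
ΔG = RT ln(Q_c/K_c) = (8.314 J mol⁻¹ K⁻¹)(310 K) × ln(9.98×10⁻⁵/8.65×10⁻⁶)
   = (2.577 kJ/mol)(2.446) = 6.30 kJ/mol
ΔG > 0, so the forward reaction is non-spontaneous (proceeds in reverse).

ΔG = 6.30 kJ/mol; the forward reaction is non-spontaneous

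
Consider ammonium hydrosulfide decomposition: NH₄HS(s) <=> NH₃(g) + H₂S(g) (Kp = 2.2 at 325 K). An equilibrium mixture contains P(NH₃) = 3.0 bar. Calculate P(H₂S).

(NH₄HS is a pure solid — omitted from Kp.)
At equilibrium, Kp = P(NH₃)·P(H₂S) = 2.2.
(3.0)·(P(H₂S)) = 2.2
P(H₂S) = 0.733 = 0.73 bar

P(H₂S) = 0.73 bar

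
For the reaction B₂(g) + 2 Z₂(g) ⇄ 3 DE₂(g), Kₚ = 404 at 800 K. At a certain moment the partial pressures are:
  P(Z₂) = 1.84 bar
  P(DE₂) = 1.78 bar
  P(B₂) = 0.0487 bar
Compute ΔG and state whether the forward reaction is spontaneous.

Qₚ = P(DE₂)³ / (P(B₂)·P(Z₂)²) = (1.78)³ / ((0.0487)·(1.84)²) = 34.2
ΔG = RT ln(Qₚ/Kₚ) = (8.314 J mol⁻¹ K⁻¹)(800 K) × ln(34.2/404)
   = (6.651 kJ/mol)(-2.469) = -16.4 kJ/mol
ΔG < 0, so the forward reaction is spontaneous (proceeds forward).

ΔG = -16.4 kJ/mol; the forward reaction is spontaneous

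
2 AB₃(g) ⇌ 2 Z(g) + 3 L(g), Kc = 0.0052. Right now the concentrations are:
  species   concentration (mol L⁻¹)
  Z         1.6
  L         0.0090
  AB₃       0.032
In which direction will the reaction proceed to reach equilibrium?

Qc = [Z]²·[L]³ / [AB₃]² = (1.6)²·(0.0090)³ / (0.032)² = 0.0018
Qc = 0.0018 < Kc = 0.0052, so the forward reaction proceeds.

in the forward direction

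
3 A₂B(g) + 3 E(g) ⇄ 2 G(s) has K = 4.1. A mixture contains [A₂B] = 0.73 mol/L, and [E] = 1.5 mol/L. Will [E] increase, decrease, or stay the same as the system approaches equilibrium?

(G is a pure solid — omitted from Q.)
Q = 1 / ([A₂B]³·[E]³) = 1 / ((0.73)³·(1.5)³) = 0.76
Q = 0.76 < K = 4.1: net forward reaction.
E is a reactant, so it decreases.

decrease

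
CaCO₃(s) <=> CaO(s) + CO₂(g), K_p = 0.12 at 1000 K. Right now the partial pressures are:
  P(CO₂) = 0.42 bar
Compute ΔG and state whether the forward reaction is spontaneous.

ΔG = 10.4 kJ/mol; the forward reaction is non-spontaneous

(CaCO₃, CaO are pure solids — omitted from Q_p.)
Q_p = P(CO₂) = 0.420
ΔG = RT ln(Q_p/K_p) = (8.314 J mol⁻¹ K⁻¹)(1000 K) × ln(0.420/0.12)
   = (8.314 kJ/mol)(1.253) = 10.4 kJ/mol
ΔG > 0, so the forward reaction is non-spontaneous (proceeds in reverse).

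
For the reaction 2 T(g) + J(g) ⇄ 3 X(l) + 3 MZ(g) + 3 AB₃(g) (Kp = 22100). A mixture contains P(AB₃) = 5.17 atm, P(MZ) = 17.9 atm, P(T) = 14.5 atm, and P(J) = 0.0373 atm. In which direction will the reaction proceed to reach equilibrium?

(X is a pure liquid — omitted from Qp.)
Qp = P(MZ)³·P(AB₃)³ / (P(T)²·P(J)) = (17.9)³·(5.17)³ / ((14.5)²·(0.0373)) = 1.01×10⁵
Qp = 1.01×10⁵ > Kp = 22100, so the reverse reaction proceeds.

to the left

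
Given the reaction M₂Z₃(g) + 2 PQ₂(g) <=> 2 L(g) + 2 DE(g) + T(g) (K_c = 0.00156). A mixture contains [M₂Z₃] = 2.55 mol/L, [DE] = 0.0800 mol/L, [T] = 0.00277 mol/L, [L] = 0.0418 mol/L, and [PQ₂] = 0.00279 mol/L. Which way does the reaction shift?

at equilibrium

Q_c = [L]²·[DE]²·[T] / ([M₂Z₃]·[PQ₂]²) = (0.0418)²·(0.0800)²·(0.00277) / ((2.55)·(0.00279)²) = 0.00156
Q_c = 0.00156 = K_c, so the system is already at equilibrium.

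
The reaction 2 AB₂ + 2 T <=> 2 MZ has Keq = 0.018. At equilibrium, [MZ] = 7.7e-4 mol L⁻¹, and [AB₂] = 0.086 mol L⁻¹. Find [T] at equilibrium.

[T] = 0.067 mol L⁻¹

At equilibrium, Keq = [MZ]² / ([AB₂]²·[T]²) = 0.018.
(7.7e-4)² / ((0.086)²·([T])²) = 0.018
[T]² = 0.00445 ⇒ [T] = 0.067 mol L⁻¹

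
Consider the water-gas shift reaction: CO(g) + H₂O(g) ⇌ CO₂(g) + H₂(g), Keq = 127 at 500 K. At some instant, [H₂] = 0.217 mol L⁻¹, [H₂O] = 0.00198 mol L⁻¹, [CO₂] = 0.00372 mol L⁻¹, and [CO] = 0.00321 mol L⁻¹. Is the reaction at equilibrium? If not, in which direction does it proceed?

Q = [CO₂]·[H₂] / ([CO]·[H₂O]) = (0.00372)·(0.217) / ((0.00321)·(0.00198)) = 127
Q = 127 = Keq, so the system is already at equilibrium.

neither direction; the system is at equilibrium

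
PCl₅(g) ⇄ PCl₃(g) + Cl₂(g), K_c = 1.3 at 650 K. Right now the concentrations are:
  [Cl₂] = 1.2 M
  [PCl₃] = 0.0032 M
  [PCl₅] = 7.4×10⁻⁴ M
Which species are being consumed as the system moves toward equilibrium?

Q_c = [PCl₃]·[Cl₂] / [PCl₅] = (0.0032)·(1.2) / (7.4×10⁻⁴) = 5.2
Q_c = 5.2 > K_c = 1.3: net reverse reaction.

PCl₃, Cl₂ (products)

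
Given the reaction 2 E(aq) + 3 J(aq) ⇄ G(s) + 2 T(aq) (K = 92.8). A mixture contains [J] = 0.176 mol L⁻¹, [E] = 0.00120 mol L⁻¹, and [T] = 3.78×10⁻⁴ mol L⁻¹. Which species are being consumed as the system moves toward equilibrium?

E, J (reactants)

(G is a pure solid — omitted from Q.)
Q = [T]² / ([E]²·[J]³) = (3.78×10⁻⁴)² / ((0.00120)²·(0.176)³) = 18.2
Q = 18.2 < K = 92.8: net forward reaction.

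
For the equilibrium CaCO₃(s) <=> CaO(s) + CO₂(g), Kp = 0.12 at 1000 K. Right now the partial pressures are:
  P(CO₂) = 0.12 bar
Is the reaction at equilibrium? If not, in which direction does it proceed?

at equilibrium

(CaCO₃, CaO are pure solids — omitted from Qp.)
Qp = P(CO₂) = 0.12
Qp = 0.12 = Kp, so the system is already at equilibrium.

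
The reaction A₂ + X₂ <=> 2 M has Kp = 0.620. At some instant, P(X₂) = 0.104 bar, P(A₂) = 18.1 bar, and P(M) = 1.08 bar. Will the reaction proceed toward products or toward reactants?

at equilibrium

Qp = P(M)² / (P(A₂)·P(X₂)) = (1.08)² / ((18.1)·(0.104)) = 0.620
Qp = 0.620 = Kp, so the system is already at equilibrium.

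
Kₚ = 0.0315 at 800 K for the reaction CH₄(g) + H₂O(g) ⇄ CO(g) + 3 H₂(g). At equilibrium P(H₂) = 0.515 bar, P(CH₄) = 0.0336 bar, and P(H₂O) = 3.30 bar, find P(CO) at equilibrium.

P(CO) = 0.0256 bar

At equilibrium, Kₚ = P(CO)·P(H₂)³ / (P(CH₄)·P(H₂O)) = 0.0315.
(P(CO))·(0.515)³ / ((0.0336)·(3.30)) = 0.0315
P(CO) = 0.0256 bar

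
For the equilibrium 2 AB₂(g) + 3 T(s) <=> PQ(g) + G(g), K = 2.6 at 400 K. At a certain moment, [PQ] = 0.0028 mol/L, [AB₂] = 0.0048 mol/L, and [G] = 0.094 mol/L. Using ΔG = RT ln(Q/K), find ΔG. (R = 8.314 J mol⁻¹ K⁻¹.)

ΔG = 4.92 kJ/mol

(T is a pure solid — omitted from Q.)
Q = [PQ]·[G] / [AB₂]² = (0.0028)·(0.094) / (0.0048)² = 11.4
ΔG = RT ln(Q/K) = (8.314 J mol⁻¹ K⁻¹)(400 K) × ln(11.4/2.6)
   = (3.326 kJ/mol)(1.478) = 4.92 kJ/mol
ΔG > 0, so the forward reaction is non-spontaneous (proceeds in reverse).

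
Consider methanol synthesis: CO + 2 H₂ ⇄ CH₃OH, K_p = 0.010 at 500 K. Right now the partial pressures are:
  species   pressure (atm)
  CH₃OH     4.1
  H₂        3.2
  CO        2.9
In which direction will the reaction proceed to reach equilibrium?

Q_p = P(CH₃OH) / (P(CO)·P(H₂)²) = (4.1) / ((2.9)·(3.2)²) = 0.14
Q_p = 0.14 > K_p = 0.010, so the reverse reaction proceeds.

reverse (toward reactants)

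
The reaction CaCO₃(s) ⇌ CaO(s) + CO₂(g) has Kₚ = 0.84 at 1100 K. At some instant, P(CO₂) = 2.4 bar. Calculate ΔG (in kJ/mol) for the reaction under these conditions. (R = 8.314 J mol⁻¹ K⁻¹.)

(CaCO₃, CaO are pure solids — omitted from Qₚ.)
Qₚ = P(CO₂) = 2.40
ΔG = RT ln(Qₚ/Kₚ) = (8.314 J mol⁻¹ K⁻¹)(1100 K) × ln(2.40/0.84)
   = (9.145 kJ/mol)(1.050) = 9.60 kJ/mol
ΔG > 0, so the forward reaction is non-spontaneous (proceeds in reverse).

ΔG = 9.60 kJ/mol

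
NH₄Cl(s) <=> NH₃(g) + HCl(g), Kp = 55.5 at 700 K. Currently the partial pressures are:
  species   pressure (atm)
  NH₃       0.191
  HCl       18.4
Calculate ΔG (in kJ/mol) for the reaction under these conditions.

ΔG = -16.1 kJ/mol

(NH₄Cl is a pure solid — omitted from Qp.)
Qp = P(NH₃)·P(HCl) = (0.191)·(18.4) = 3.51
ΔG = RT ln(Qp/Kp) = (8.314 J mol⁻¹ K⁻¹)(700 K) × ln(3.51/55.5)
   = (5.820 kJ/mol)(-2.761) = -16.1 kJ/mol
ΔG < 0, so the forward reaction is spontaneous (proceeds forward).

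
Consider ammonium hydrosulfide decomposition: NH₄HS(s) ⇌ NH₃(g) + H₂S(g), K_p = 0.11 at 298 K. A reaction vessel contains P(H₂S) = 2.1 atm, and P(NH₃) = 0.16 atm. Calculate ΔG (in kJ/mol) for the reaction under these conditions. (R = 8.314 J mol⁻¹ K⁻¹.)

(NH₄HS is a pure solid — omitted from Q_p.)
Q_p = P(NH₃)·P(H₂S) = (0.16)·(2.1) = 0.336
ΔG = RT ln(Q_p/K_p) = (8.314 J mol⁻¹ K⁻¹)(298 K) × ln(0.336/0.11)
   = (2.478 kJ/mol)(1.117) = 2.77 kJ/mol
ΔG > 0, so the forward reaction is non-spontaneous (proceeds in reverse).

ΔG = 2.77 kJ/mol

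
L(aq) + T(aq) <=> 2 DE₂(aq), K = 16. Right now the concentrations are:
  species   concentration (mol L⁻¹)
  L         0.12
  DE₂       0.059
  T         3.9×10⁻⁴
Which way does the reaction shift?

Q = [DE₂]² / ([L]·[T]) = (0.059)² / ((0.12)·(3.9×10⁻⁴)) = 74
Q = 74 > K = 16, so the reverse reaction proceeds.

to the left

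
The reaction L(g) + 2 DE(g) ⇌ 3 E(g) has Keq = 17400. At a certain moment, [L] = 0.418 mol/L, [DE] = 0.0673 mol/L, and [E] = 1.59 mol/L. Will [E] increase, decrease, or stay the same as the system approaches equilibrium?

Q = [E]³ / ([L]·[DE]²) = (1.59)³ / ((0.418)·(0.0673)²) = 2120
Q = 2120 < Keq = 17400: net forward reaction.
E is a product, so it increases.

increase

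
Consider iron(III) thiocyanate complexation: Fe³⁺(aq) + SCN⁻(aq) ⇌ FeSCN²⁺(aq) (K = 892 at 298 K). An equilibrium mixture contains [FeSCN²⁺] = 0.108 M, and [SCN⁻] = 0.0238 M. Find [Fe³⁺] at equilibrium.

[Fe³⁺] = 0.00509 M

At equilibrium, K = [FeSCN²⁺] / ([Fe³⁺]·[SCN⁻]) = 892.
(0.108) / (([Fe³⁺])·(0.0238)) = 892
[Fe³⁺] = 0.00509 M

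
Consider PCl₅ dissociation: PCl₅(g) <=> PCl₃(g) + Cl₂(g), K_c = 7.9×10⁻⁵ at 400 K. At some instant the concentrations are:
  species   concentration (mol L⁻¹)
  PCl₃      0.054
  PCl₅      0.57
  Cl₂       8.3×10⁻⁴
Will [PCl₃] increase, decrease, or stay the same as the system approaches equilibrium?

stay the same

Q_c = [PCl₃]·[Cl₂] / [PCl₅] = (0.054)·(8.3×10⁻⁴) / (0.57) = 7.9×10⁻⁵
Q_c = 7.9×10⁻⁵ = K_c; the system is at equilibrium.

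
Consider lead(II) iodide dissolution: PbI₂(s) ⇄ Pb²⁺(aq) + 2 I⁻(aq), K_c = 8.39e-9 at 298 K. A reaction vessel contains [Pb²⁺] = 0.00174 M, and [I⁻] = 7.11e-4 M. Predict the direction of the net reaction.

(PbI₂ is a pure solid — omitted from Q_c.)
Q_c = [Pb²⁺]·[I⁻]² = (0.00174)·(7.11e-4)² = 8.80e-10
Q_c = 8.80e-10 < K_c = 8.39e-9, so the forward reaction proceeds.

toward products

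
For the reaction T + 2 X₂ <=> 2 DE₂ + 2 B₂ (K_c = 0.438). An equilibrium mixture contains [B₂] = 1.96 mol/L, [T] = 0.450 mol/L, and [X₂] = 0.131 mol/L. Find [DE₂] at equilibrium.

[DE₂] = 0.0297 mol/L

At equilibrium, K_c = [DE₂]²·[B₂]² / ([T]·[X₂]²) = 0.438.
([DE₂])²·(1.96)² / ((0.450)·(0.131)²) = 0.438
[DE₂]² = 8.80×10⁻⁴ ⇒ [DE₂] = 0.0297 mol/L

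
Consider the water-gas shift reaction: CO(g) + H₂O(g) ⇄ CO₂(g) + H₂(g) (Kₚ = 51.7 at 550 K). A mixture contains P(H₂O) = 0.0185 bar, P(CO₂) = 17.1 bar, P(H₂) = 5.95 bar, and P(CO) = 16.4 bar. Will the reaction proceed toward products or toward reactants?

Qₚ = P(CO₂)·P(H₂) / (P(CO)·P(H₂O)) = (17.1)·(5.95) / ((16.4)·(0.0185)) = 335
Qₚ = 335 > Kₚ = 51.7, so the reverse reaction proceeds.

to the left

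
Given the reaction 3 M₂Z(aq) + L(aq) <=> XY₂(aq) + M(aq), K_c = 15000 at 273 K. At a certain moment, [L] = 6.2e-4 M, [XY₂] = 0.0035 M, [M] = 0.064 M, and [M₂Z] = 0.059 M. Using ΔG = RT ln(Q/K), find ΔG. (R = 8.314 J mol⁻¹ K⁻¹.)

ΔG = -4.86 kJ/mol

Q_c = [XY₂]·[M] / ([M₂Z]³·[L]) = (0.0035)·(0.064) / ((0.059)³·(6.2e-4)) = 1760
ΔG = RT ln(Q_c/K_c) = (8.314 J mol⁻¹ K⁻¹)(273 K) × ln(1760/15000)
   = (2.270 kJ/mol)(-2.143) = -4.86 kJ/mol
ΔG < 0, so the forward reaction is spontaneous (proceeds forward).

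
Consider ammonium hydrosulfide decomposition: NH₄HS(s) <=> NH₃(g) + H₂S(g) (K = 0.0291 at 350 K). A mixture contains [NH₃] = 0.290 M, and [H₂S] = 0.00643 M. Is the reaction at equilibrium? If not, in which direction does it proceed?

(NH₄HS is a pure solid — omitted from Q.)
Q = [NH₃]·[H₂S] = (0.290)·(0.00643) = 0.00186
Q = 0.00186 < K = 0.0291, so the forward reaction proceeds.

forward (toward products)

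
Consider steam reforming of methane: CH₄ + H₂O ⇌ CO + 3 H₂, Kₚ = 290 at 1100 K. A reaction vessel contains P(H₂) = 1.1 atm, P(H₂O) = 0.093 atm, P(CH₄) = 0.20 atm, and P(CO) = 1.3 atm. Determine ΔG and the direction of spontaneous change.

ΔG = -10.4 kJ/mol; the forward reaction is spontaneous

Qₚ = P(CO)·P(H₂)³ / (P(CH₄)·P(H₂O)) = (1.3)·(1.1)³ / ((0.20)·(0.093)) = 93.0
ΔG = RT ln(Qₚ/Kₚ) = (8.314 J mol⁻¹ K⁻¹)(1100 K) × ln(93.0/290)
   = (9.145 kJ/mol)(-1.137) = -10.4 kJ/mol
ΔG < 0, so the forward reaction is spontaneous (proceeds forward).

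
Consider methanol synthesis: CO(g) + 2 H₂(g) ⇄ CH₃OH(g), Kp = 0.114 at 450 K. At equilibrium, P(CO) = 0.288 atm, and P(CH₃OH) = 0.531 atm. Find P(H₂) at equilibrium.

P(H₂) = 4.02 atm

At equilibrium, Kp = P(CH₃OH) / (P(CO)·P(H₂)²) = 0.114.
(0.531) / ((0.288)·(P(H₂))²) = 0.114
P(H₂)² = 16.2 ⇒ P(H₂) = 4.02 atm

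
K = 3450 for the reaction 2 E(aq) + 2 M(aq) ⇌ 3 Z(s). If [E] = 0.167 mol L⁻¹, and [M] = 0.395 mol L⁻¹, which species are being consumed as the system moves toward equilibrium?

E, M (reactants)

(Z is a pure solid — omitted from Q.)
Q = 1 / ([E]²·[M]²) = 1 / ((0.167)²·(0.395)²) = 230
Q = 230 < K = 3450: net forward reaction.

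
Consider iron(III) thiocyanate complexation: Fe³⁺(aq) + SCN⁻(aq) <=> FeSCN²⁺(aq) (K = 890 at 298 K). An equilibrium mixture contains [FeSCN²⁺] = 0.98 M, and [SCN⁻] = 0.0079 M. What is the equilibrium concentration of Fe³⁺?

[Fe³⁺] = 0.14 M

At equilibrium, K = [FeSCN²⁺] / ([Fe³⁺]·[SCN⁻]) = 890.
(0.98) / (([Fe³⁺])·(0.0079)) = 890
[Fe³⁺] = 0.139 = 0.14 M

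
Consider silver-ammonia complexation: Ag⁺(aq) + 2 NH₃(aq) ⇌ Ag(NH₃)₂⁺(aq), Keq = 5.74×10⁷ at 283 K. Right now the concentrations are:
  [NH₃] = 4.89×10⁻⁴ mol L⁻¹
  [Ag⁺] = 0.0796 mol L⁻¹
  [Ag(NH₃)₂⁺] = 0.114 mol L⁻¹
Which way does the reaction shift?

toward products

Q = [Ag(NH₃)₂⁺] / ([Ag⁺]·[NH₃]²) = (0.114) / ((0.0796)·(4.89×10⁻⁴)²) = 5.99×10⁶
Q = 5.99×10⁶ < Keq = 5.74×10⁷, so the forward reaction proceeds.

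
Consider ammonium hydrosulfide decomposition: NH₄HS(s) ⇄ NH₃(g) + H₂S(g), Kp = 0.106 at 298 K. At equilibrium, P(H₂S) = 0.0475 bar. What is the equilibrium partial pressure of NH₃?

(NH₄HS is a pure solid — omitted from Kp.)
At equilibrium, Kp = P(NH₃)·P(H₂S) = 0.106.
(P(NH₃))·(0.0475) = 0.106
P(NH₃) = 2.23 bar

P(NH₃) = 2.23 bar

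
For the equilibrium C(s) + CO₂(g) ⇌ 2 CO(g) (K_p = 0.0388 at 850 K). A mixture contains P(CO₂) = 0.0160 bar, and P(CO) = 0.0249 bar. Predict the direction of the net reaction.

(C is a pure solid — omitted from Q_p.)
Q_p = P(CO)² / P(CO₂) = (0.0249)² / (0.0160) = 0.0388
Q_p = 0.0388 = K_p, so the system is already at equilibrium.

neither direction; the system is at equilibrium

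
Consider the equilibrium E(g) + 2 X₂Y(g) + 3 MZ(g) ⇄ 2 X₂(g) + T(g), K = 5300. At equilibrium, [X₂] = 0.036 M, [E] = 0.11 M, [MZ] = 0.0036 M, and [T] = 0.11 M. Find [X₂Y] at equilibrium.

At equilibrium, K = [X₂]²·[T] / ([E]·[X₂Y]²·[MZ]³) = 5300.
(0.036)²·(0.11) / ((0.11)·([X₂Y])²·(0.0036)³) = 5300
[X₂Y]² = 5.24 ⇒ [X₂Y] = 2.3 M

[X₂Y] = 2.3 M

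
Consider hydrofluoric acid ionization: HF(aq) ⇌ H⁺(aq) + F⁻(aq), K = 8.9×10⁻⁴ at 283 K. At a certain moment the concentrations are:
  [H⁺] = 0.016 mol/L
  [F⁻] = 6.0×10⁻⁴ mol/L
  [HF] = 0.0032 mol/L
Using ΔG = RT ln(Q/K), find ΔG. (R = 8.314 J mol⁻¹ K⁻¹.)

Q = [H⁺]·[F⁻] / [HF] = (0.016)·(6.0×10⁻⁴) / (0.0032) = 0.00300
ΔG = RT ln(Q/K) = (8.314 J mol⁻¹ K⁻¹)(283 K) × ln(0.00300/8.9×10⁻⁴)
   = (2.353 kJ/mol)(1.215) = 2.86 kJ/mol
ΔG > 0, so the forward reaction is non-spontaneous (proceeds in reverse).

ΔG = 2.86 kJ/mol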